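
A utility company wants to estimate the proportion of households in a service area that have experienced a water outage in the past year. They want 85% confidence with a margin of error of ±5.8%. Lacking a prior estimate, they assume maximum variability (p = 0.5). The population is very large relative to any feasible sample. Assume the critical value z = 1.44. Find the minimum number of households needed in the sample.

With p = 0.5, p(1−p) = 0.25.
n = z²·p(1−p)/E² = 1.44² × 0.2500 / 0.058² = 2.0736 × 0.2500 / 0.003364 ≈ 154.10.
Rounding up gives n = 155.

155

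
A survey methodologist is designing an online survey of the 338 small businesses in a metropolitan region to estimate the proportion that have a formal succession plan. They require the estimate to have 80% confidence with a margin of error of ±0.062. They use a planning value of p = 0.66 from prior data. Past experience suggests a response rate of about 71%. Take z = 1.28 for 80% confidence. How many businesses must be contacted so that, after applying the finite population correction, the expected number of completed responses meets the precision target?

106

Completed interviews needed (unadjusted): n₀ = 1.28² × 0.2244 / 0.062² ≈ 95.64 → 96.
FPC for N = 338: n = 96 / (1 + 95/338) = 96 / 1.2811 ≈ 74.94 → 75.
At a 71% response rate, contacts needed = 75 / 0.71 ≈ 105.63 → 106.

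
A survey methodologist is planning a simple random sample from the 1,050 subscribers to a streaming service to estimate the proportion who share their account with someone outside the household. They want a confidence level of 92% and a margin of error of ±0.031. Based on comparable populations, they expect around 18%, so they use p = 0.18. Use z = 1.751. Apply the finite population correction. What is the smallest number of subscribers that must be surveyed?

Unadjusted: n₀ = 1.751² × 0.18 × 0.82 / 0.031² ≈ 470.91, so n₀ = 471.
Finite population correction with N = 1,050: n = n₀ / (1 + (n₀−1)/N) = 471 / (1 + 470/1050) = 471 / 1.4476 ≈ 325.36.
Rounding up, n = 326.

326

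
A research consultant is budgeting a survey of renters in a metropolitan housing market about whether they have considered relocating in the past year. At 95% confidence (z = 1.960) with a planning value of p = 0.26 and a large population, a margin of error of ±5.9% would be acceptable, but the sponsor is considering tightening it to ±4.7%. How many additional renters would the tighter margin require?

At ±5.9%: n = 1.960² × 0.1924 / 0.059² ≈ 212.33 → 213.
At ±4.7%: n = 1.960² × 0.1924 / 0.047² ≈ 334.60 → 335.
Additional respondents: 335 − 213 = 122.

122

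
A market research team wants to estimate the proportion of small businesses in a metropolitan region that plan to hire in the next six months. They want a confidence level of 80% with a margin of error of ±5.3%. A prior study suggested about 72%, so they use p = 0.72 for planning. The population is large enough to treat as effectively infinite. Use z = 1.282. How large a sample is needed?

118

With p = 0.72, p(1−p) = 0.2016.
n = z²·p(1−p)/E² = 1.282² × 0.2016 / 0.053² = 1.6435 × 0.2016 / 0.002809 ≈ 117.95.
Rounding up gives n = 118.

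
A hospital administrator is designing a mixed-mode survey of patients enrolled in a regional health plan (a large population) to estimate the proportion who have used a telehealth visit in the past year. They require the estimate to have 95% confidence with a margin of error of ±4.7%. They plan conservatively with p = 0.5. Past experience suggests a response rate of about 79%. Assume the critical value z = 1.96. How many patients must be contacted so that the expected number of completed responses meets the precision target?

551

Completed interviews needed: n₀ = 1.96² × 0.2500 / 0.047² ≈ 434.77 → 435.
At a 79% response rate, contacts needed = 435 / 0.79 ≈ 550.63 → 551.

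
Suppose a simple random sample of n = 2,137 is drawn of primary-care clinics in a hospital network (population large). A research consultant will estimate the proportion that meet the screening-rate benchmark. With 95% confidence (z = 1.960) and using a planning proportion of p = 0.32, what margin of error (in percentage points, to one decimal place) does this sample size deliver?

2.0

SE(p̂) = √[p(1−p)/n] = √[0.2176/2137] = 0.01009.
E = z × SE = 1.960 × 0.01009 = 0.01978, or 2.0 percentage points.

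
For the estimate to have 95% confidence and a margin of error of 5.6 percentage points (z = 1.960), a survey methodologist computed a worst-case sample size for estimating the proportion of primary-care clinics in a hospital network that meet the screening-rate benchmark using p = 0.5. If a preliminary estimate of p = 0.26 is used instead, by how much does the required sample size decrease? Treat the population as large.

Conservative (p = 0.5): n = 1.960² × 0.25 / 0.056² ≈ 306.25 → 307.
Using p = 0.26: p(1−p) = 0.1924, so n = 1.960² × 0.1924 / 0.056² ≈ 235.69 → 236.
Reduction: 307 − 236 = 71.

71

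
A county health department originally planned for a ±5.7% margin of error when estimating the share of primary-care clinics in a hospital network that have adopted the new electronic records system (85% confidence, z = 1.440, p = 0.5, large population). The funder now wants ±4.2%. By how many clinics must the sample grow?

134

At ±5.7%: n = 1.440² × 0.2500 / 0.057² ≈ 159.56 → 160.
At ±4.2%: n = 1.440² × 0.2500 / 0.042² ≈ 293.88 → 294.
Additional respondents: 294 − 160 = 134.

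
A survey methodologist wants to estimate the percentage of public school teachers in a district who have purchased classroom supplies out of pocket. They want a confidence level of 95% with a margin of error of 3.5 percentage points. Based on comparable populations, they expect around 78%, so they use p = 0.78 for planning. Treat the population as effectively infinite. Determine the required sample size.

539

For 95% confidence, z = 1.960.
With p = 0.78, p(1−p) = 0.1716.
n = z²·p(1−p)/E² = 1.960² × 0.1716 / 0.035² = 3.8416 × 0.1716 / 0.001225 ≈ 538.14.
Rounding up gives n = 539.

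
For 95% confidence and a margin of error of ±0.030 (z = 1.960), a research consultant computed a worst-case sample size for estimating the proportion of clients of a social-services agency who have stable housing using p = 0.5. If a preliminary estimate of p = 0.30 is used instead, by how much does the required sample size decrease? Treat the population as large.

Conservative (p = 0.5): n = 1.960² × 0.25 / 0.030² ≈ 1067.11 → 1068.
Using p = 0.30: p(1−p) = 0.2100, so n = 1.960² × 0.2100 / 0.030² ≈ 896.37 → 897.
Reduction: 1068 − 897 = 171.

171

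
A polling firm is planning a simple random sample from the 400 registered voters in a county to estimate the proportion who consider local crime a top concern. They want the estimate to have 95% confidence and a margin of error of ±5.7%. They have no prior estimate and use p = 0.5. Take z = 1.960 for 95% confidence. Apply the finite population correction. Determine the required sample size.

171

Unadjusted: n₀ = 1.960² × 0.50 × 0.50 / 0.057² ≈ 295.60, so n₀ = 296.
Finite population correction with N = 400: n = n₀ / (1 + (n₀−1)/N) = 296 / (1 + 295/400) = 296 / 1.7375 ≈ 170.36.
Rounding up, n = 171.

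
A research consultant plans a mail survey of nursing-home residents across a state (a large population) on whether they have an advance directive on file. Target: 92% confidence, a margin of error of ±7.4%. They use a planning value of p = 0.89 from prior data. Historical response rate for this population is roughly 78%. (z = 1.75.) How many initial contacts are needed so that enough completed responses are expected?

71

Completed interviews needed: n₀ = 1.75² × 0.0979 / 0.074² ≈ 54.75 → 55.
At a 78% response rate, contacts needed = 55 / 0.78 ≈ 70.51 → 71.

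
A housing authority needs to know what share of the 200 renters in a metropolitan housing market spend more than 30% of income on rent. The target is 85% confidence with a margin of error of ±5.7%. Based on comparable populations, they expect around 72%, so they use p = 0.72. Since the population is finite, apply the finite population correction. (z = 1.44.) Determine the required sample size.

79

Unadjusted: n₀ = 1.44² × 0.72 × 0.28 / 0.057² ≈ 128.67, so n₀ = 129.
Finite population correction with N = 200: n = n₀ / (1 + (n₀−1)/N) = 129 / (1 + 128/200) = 129 / 1.6400 ≈ 78.66.
Rounding up, n = 79.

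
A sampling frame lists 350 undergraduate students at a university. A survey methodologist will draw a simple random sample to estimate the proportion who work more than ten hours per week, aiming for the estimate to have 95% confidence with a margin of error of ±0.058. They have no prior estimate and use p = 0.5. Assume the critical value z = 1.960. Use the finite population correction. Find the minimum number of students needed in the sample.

158

Unadjusted: n₀ = 1.960² × 0.50 × 0.50 / 0.058² ≈ 285.49, so n₀ = 286.
Finite population correction with N = 350: n = n₀ / (1 + (n₀−1)/N) = 286 / (1 + 285/350) = 286 / 1.8143 ≈ 157.64.
Rounding up, n = 158.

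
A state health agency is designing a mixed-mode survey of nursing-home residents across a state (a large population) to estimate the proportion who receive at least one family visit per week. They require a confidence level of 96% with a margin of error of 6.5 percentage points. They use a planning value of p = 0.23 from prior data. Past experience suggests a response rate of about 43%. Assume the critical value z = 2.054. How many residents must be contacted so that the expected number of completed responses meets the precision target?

Completed interviews needed: n₀ = 2.054² × 0.1771 / 0.065² ≈ 176.84 → 177.
At a 43% response rate, contacts needed = 177 / 0.43 ≈ 411.63 → 412.

412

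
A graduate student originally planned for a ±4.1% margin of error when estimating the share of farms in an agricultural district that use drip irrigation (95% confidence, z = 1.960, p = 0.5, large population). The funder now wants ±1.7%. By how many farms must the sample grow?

At ±4.1%: n = 1.960² × 0.2500 / 0.041² ≈ 571.33 → 572.
At ±1.7%: n = 1.960² × 0.2500 / 0.017² ≈ 3323.18 → 3324.
Additional respondents: 3324 − 572 = 2752.

2752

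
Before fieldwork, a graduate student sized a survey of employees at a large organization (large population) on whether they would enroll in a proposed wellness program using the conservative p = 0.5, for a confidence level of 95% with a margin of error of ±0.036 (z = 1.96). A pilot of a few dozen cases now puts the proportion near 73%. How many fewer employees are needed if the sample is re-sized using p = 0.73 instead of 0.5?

Conservative (p = 0.5): n = 1.96² × 0.25 / 0.036² ≈ 741.05 → 742.
Using p = 0.73: p(1−p) = 0.1971, so n = 1.96² × 0.1971 / 0.036² ≈ 584.24 → 585.
Reduction: 742 − 585 = 157.

157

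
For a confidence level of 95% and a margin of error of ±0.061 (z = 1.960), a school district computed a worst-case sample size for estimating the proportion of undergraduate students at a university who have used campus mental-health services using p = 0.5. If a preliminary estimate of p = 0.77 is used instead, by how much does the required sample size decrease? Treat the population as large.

Conservative (p = 0.5): n = 1.960² × 0.25 / 0.061² ≈ 258.10 → 259.
Using p = 0.77: p(1−p) = 0.1771, so n = 1.960² × 0.1771 / 0.061² ≈ 182.84 → 183.
Reduction: 259 − 183 = 76.

76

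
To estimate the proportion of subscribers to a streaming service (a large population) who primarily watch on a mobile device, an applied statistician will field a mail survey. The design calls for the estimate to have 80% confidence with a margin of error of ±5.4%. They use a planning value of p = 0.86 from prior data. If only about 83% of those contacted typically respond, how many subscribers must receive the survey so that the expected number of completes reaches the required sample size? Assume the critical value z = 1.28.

Completed interviews needed: n₀ = 1.28² × 0.1204 / 0.054² ≈ 67.65 → 68.
At an 83% response rate, contacts needed = 68 / 0.83 ≈ 81.93 → 82.

82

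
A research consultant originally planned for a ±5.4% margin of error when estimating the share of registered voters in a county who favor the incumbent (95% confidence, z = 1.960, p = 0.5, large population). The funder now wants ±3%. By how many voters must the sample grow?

738

At ±5.4%: n = 1.960² × 0.2500 / 0.054² ≈ 329.36 → 330.
At ±3%: n = 1.960² × 0.2500 / 0.030² ≈ 1067.11 → 1068.
Additional respondents: 1068 − 330 = 738.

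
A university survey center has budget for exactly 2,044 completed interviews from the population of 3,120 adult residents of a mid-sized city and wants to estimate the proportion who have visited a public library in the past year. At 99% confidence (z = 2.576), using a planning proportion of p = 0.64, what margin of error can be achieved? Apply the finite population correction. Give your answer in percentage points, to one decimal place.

Finite-population factor: (N−n)/(N−1) = (3120−2044)/(3120−1) = 0.3450.
SE(p̂) = √[p(1−p)/n · (N−n)/(N−1)] = √[0.2304/2044 × 0.3450] = 0.00624.
E = z × SE = 2.576 × 0.00624 = 0.01606 ≈ 1.6 percentage points.

1.6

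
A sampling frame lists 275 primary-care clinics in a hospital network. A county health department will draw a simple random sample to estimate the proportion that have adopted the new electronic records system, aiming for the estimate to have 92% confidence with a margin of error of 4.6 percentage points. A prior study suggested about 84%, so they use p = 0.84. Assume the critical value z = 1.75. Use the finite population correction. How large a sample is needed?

115

Unadjusted: n₀ = 1.75² × 0.84 × 0.16 / 0.046² ≈ 194.52, so n₀ = 195.
Finite population correction with N = 275: n = n₀ / (1 + (n₀−1)/N) = 195 / (1 + 194/275) = 195 / 1.7055 ≈ 114.34.
Rounding up, n = 115.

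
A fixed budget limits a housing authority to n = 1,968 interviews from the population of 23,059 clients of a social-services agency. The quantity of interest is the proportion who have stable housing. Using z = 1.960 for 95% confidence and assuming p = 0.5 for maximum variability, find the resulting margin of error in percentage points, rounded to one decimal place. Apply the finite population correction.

2.1

Finite-population factor: (N−n)/(N−1) = (23059−1968)/(23059−1) = 0.9147.
SE(p̂) = √[p(1−p)/n · (N−n)/(N−1)] = √[0.2500/1968 × 0.9147] = 0.01078.
E = z × SE = 1.960 × 0.01078 = 0.02113 ≈ 2.1 percentage points.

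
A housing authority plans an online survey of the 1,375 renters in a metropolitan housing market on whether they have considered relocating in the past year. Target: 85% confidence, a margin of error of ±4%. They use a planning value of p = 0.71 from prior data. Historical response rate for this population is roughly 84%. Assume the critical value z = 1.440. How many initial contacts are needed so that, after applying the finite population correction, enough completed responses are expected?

Completed interviews needed (unadjusted): n₀ = 1.440² × 0.2059 / 0.040² ≈ 266.85 → 267.
FPC for N = 1,375: n = 267 / (1 + 266/1375) = 267 / 1.1935 ≈ 223.72 → 224.
At an 84% response rate, contacts needed = 224 / 0.84 ≈ 266.67 → 267.

267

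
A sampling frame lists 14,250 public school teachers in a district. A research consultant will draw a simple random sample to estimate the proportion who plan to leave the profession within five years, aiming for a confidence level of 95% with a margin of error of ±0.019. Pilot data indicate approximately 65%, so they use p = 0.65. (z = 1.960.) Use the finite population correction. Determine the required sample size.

2070

Unadjusted: n₀ = 1.960² × 0.65 × 0.35 / 0.019² ≈ 2420.95, so n₀ = 2421.
Finite population correction with N = 14,250: n = n₀ / (1 + (n₀−1)/N) = 2421 / (1 + 2420/14250) = 2421 / 1.1698 ≈ 2069.54.
Rounding up, n = 2070.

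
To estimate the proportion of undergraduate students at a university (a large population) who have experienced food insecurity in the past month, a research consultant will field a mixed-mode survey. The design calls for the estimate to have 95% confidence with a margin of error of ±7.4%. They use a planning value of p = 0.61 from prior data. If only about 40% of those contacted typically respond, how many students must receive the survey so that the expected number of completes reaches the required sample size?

418

For 95% confidence, z = 1.960.
Completed interviews needed: n₀ = 1.960² × 0.2379 / 0.074² ≈ 166.89 → 167.
At a 40% response rate, contacts needed = 167 / 0.40 ≈ 417.50 → 418.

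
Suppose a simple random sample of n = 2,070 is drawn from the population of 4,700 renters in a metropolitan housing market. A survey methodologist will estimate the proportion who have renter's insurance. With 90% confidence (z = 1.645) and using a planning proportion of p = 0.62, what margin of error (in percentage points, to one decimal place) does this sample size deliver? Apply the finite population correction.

1.3

Finite-population factor: (N−n)/(N−1) = (4700−2070)/(4700−1) = 0.5597.
SE(p̂) = √[p(1−p)/n · (N−n)/(N−1)] = √[0.2356/2070 × 0.5597] = 0.00798.
E = z × SE = 1.645 × 0.00798 = 0.01313 ≈ 1.3 percentage points.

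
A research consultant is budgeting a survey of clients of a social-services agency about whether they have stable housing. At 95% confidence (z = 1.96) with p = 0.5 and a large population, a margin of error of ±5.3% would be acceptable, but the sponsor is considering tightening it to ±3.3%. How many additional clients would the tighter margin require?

At ±5.3%: n = 1.96² × 0.2500 / 0.053² ≈ 341.90 → 342.
At ±3.3%: n = 1.96² × 0.2500 / 0.033² ≈ 881.91 → 882.
Additional respondents: 882 − 342 = 540.

540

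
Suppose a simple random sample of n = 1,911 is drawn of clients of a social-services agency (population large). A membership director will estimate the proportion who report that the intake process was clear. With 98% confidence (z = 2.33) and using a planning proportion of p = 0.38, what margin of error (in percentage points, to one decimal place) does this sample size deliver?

2.6

SE(p̂) = √[p(1−p)/n] = √[0.2356/1911] = 0.01110.
E = z × SE = 2.33 × 0.01110 = 0.02587, or 2.6 percentage points.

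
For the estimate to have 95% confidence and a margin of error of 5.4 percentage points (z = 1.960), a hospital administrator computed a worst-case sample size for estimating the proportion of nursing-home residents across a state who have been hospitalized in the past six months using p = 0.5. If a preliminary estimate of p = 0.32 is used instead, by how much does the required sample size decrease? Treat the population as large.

43

Conservative (p = 0.5): n = 1.960² × 0.25 / 0.054² ≈ 329.36 → 330.
Using p = 0.32: p(1−p) = 0.2176, so n = 1.960² × 0.2176 / 0.054² ≈ 286.67 → 287.
Reduction: 330 − 287 = 43.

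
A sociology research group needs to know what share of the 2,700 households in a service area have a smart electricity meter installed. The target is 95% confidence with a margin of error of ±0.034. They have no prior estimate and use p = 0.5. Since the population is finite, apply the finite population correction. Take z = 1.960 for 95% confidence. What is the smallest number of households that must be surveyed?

636

Unadjusted: n₀ = 1.960² × 0.50 × 0.50 / 0.034² ≈ 830.80, so n₀ = 831.
Finite population correction with N = 2,700: n = n₀ / (1 + (n₀−1)/N) = 831 / (1 + 830/2700) = 831 / 1.3074 ≈ 635.61.
Rounding up, n = 636.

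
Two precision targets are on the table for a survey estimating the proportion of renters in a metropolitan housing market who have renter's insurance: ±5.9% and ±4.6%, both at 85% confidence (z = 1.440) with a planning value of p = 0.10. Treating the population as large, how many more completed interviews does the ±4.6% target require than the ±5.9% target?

At ±5.9%: n = 1.440² × 0.0900 / 0.059² ≈ 53.61 → 54.
At ±4.6%: n = 1.440² × 0.0900 / 0.046² ≈ 88.20 → 89.
Additional respondents: 89 − 54 = 35.

35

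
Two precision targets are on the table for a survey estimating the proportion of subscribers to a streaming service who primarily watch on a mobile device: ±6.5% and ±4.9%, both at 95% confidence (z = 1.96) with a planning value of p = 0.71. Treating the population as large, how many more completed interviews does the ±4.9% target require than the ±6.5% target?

142

At ±6.5%: n = 1.96² × 0.2059 / 0.065² ≈ 187.22 → 188.
At ±4.9%: n = 1.96² × 0.2059 / 0.049² ≈ 329.44 → 330.
Additional respondents: 330 − 188 = 142.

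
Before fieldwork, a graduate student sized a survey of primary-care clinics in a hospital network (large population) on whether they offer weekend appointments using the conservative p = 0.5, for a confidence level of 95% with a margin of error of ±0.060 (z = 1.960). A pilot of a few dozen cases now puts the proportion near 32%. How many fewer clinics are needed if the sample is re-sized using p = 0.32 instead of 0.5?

34

Conservative (p = 0.5): n = 1.960² × 0.25 / 0.060² ≈ 266.78 → 267.
Using p = 0.32: p(1−p) = 0.2176, so n = 1.960² × 0.2176 / 0.060² ≈ 232.20 → 233.
Reduction: 267 − 233 = 34.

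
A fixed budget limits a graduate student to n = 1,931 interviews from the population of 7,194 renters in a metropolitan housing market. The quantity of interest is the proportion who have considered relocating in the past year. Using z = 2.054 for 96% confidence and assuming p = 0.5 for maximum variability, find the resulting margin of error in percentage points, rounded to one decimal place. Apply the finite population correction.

Finite-population factor: (N−n)/(N−1) = (7194−1931)/(7194−1) = 0.7317.
SE(p̂) = √[p(1−p)/n · (N−n)/(N−1)] = √[0.2500/1931 × 0.7317] = 0.00973.
E = z × SE = 2.054 × 0.00973 = 0.01999 ≈ 2.0 percentage points.

2.0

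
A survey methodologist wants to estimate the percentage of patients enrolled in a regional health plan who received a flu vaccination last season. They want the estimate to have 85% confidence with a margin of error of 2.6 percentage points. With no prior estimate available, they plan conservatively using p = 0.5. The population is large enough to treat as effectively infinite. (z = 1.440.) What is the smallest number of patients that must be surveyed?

With p = 0.5, p(1−p) = 0.25.
n = z²·p(1−p)/E² = 1.440² × 0.2500 / 0.026² = 2.0736 × 0.2500 / 0.000676 ≈ 766.86.
Rounding up gives n = 767.

767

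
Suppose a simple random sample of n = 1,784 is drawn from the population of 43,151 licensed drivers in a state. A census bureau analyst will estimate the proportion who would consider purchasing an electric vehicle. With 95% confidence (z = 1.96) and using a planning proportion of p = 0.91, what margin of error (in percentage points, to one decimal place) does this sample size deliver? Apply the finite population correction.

Finite-population factor: (N−n)/(N−1) = (43151−1784)/(43151−1) = 0.9587.
SE(p̂) = √[p(1−p)/n · (N−n)/(N−1)] = √[0.0819/1784 × 0.9587] = 0.00663.
E = z × SE = 1.96 × 0.00663 = 0.01300 ≈ 1.3 percentage points.

1.3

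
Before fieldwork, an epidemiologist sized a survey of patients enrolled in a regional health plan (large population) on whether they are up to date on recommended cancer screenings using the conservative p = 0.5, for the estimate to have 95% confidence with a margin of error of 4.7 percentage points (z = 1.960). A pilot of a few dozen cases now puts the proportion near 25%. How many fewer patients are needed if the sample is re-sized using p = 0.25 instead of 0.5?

108

Conservative (p = 0.5): n = 1.960² × 0.25 / 0.047² ≈ 434.77 → 435.
Using p = 0.25: p(1−p) = 0.1875, so n = 1.960² × 0.1875 / 0.047² ≈ 326.08 → 327.
Reduction: 435 − 327 = 108.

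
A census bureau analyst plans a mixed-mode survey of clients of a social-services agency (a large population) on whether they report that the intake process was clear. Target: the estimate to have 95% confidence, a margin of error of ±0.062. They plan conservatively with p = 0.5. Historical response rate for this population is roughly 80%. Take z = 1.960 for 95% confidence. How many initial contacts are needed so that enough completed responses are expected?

313

Completed interviews needed: n₀ = 1.960² × 0.2500 / 0.062² ≈ 249.84 → 250.
At an 80% response rate, contacts needed = 250 / 0.80 ≈ 312.50 → 313.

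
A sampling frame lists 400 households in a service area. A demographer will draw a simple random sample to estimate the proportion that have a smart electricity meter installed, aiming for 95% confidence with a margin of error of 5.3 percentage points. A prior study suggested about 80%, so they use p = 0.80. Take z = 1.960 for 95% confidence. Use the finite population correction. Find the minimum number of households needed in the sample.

Unadjusted: n₀ = 1.960² × 0.80 × 0.20 / 0.053² ≈ 218.82, so n₀ = 219.
Finite population correction with N = 400: n = n₀ / (1 + (n₀−1)/N) = 219 / (1 + 218/400) = 219 / 1.5450 ≈ 141.75.
Rounding up, n = 142.

142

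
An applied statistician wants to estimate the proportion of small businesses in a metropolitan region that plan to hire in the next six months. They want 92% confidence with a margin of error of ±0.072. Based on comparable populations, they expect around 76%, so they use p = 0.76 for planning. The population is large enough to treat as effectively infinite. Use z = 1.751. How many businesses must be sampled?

With p = 0.76, p(1−p) = 0.1824.
n = z²·p(1−p)/E² = 1.751² × 0.1824 / 0.072² = 3.0660 × 0.1824 / 0.005184 ≈ 107.88.
Rounding up gives n = 108.

108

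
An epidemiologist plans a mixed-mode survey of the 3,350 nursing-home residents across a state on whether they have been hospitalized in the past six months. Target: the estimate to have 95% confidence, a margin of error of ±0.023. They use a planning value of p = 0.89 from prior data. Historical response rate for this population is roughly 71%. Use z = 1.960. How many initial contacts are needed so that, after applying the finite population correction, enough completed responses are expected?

827

Completed interviews needed (unadjusted): n₀ = 1.960² × 0.0979 / 0.023² ≈ 710.95 → 711.
FPC for N = 3,350: n = 711 / (1 + 710/3350) = 711 / 1.2119 ≈ 586.66 → 587.
At a 71% response rate, contacts needed = 587 / 0.71 ≈ 826.76 → 827.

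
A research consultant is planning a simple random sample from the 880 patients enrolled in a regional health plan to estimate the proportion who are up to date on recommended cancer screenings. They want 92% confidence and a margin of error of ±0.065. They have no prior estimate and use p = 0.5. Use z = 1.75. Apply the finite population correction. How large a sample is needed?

Unadjusted: n₀ = 1.75² × 0.50 × 0.50 / 0.065² ≈ 181.21, so n₀ = 182.
Finite population correction with N = 880: n = n₀ / (1 + (n₀−1)/N) = 182 / (1 + 181/880) = 182 / 1.2057 ≈ 150.95.
Rounding up, n = 151.

151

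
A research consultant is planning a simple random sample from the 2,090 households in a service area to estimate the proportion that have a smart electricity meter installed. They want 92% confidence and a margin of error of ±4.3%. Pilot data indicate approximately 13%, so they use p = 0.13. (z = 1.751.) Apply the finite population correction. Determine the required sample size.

Unadjusted: n₀ = 1.751² × 0.13 × 0.87 / 0.043² ≈ 187.54, so n₀ = 188.
Finite population correction with N = 2,090: n = n₀ / (1 + (n₀−1)/N) = 188 / (1 + 187/2090) = 188 / 1.0895 ≈ 172.56.
Rounding up, n = 173.

173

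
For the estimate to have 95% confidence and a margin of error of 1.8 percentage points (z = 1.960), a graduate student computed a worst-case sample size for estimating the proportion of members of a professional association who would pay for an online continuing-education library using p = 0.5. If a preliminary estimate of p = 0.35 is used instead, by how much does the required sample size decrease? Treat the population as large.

Conservative (p = 0.5): n = 1.960² × 0.25 / 0.018² ≈ 2964.20 → 2965.
Using p = 0.35: p(1−p) = 0.2275, so n = 1.960² × 0.2275 / 0.018² ≈ 2697.42 → 2698.
Reduction: 2965 − 2698 = 267.

267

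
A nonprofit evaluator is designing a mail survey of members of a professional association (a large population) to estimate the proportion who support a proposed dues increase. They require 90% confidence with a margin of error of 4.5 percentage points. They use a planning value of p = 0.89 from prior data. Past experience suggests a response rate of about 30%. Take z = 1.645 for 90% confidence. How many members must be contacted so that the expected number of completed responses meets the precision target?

437

Completed interviews needed: n₀ = 1.645² × 0.0979 / 0.045² ≈ 130.82 → 131.
At a 30% response rate, contacts needed = 131 / 0.30 ≈ 436.67 → 437.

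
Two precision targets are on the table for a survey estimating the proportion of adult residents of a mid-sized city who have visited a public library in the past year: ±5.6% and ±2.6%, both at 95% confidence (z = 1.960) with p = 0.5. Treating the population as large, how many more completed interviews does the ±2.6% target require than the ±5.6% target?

1114

At ±5.6%: n = 1.960² × 0.2500 / 0.056² ≈ 306.25 → 307.
At ±2.6%: n = 1.960² × 0.2500 / 0.026² ≈ 1420.71 → 1421.
Additional respondents: 1421 − 307 = 1114.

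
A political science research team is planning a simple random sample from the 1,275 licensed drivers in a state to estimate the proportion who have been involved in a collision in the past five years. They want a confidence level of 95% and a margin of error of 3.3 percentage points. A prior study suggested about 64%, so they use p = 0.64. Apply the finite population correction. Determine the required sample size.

497

For 95% confidence, z = 1.960.
Unadjusted: n₀ = 1.960² × 0.64 × 0.36 / 0.033² ≈ 812.77, so n₀ = 813.
Finite population correction with N = 1,275: n = n₀ / (1 + (n₀−1)/N) = 813 / (1 + 812/1275) = 813 / 1.6369 ≈ 496.68.
Rounding up, n = 497.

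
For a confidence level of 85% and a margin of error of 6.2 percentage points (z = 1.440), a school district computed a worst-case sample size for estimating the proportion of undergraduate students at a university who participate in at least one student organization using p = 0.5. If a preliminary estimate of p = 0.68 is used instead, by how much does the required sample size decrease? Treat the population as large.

17

Conservative (p = 0.5): n = 1.440² × 0.25 / 0.062² ≈ 134.86 → 135.
Using p = 0.68: p(1−p) = 0.2176, so n = 1.440² × 0.2176 / 0.062² ≈ 117.38 → 118.
Reduction: 135 − 118 = 17.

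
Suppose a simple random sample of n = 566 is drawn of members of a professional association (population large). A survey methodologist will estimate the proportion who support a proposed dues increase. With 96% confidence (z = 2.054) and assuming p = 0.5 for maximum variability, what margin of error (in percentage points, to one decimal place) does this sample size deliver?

4.3

SE(p̂) = √[p(1−p)/n] = √[0.2500/566] = 0.02102.
E = z × SE = 2.054 × 0.02102 = 0.04317, or 4.3 percentage points.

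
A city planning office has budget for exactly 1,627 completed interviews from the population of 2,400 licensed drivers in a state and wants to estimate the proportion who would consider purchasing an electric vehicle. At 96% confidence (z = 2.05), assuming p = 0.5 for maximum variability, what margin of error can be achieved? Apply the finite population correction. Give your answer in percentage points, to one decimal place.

1.4

Finite-population factor: (N−n)/(N−1) = (2400−1627)/(2400−1) = 0.3222.
SE(p̂) = √[p(1−p)/n · (N−n)/(N−1)] = √[0.2500/1627 × 0.3222] = 0.00704.
E = z × SE = 2.05 × 0.00704 = 0.01442 ≈ 1.4 percentage points.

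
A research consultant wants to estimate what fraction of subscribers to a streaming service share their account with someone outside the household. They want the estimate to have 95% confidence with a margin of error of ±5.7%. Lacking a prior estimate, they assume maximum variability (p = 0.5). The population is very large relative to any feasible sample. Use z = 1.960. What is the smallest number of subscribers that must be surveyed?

296

With p = 0.5, p(1−p) = 0.25.
n = z²·p(1−p)/E² = 1.960² × 0.2500 / 0.057² = 3.8416 × 0.2500 / 0.003249 ≈ 295.60.
Rounding up gives n = 296.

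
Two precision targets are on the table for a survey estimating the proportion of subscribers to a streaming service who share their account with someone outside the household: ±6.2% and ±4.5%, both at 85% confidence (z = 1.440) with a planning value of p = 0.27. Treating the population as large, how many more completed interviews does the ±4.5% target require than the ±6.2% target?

95

At ±6.2%: n = 1.440² × 0.1971 / 0.062² ≈ 106.32 → 107.
At ±4.5%: n = 1.440² × 0.1971 / 0.045² ≈ 201.83 → 202.
Additional respondents: 202 − 107 = 95.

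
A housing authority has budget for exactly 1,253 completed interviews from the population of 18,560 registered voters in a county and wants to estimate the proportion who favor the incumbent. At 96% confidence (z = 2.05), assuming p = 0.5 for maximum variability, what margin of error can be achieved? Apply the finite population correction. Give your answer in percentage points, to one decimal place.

2.8

Finite-population factor: (N−n)/(N−1) = (18560−1253)/(18560−1) = 0.9325.
SE(p̂) = √[p(1−p)/n · (N−n)/(N−1)] = √[0.2500/1253 × 0.9325] = 0.01364.
E = z × SE = 2.05 × 0.01364 = 0.02796 ≈ 2.8 percentage points.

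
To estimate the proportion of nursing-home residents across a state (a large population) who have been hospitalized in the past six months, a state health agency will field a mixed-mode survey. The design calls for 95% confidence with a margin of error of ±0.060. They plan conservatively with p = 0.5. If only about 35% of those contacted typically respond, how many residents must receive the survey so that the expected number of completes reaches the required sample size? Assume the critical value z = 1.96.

763

Completed interviews needed: n₀ = 1.96² × 0.2500 / 0.060² ≈ 266.78 → 267.
At a 35% response rate, contacts needed = 267 / 0.35 ≈ 762.86 → 763.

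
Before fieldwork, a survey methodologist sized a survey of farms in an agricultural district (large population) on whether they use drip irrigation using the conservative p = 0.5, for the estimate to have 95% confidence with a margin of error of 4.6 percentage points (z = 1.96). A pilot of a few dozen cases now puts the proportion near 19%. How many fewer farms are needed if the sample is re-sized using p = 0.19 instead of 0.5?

Conservative (p = 0.5): n = 1.96² × 0.25 / 0.046² ≈ 453.88 → 454.
Using p = 0.19: p(1−p) = 0.1539, so n = 1.96² × 0.1539 / 0.046² ≈ 279.41 → 280.
Reduction: 454 − 280 = 174.

174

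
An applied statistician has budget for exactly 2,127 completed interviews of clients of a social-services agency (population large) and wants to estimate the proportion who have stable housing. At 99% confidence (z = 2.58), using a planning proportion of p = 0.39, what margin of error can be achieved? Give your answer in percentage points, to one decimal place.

SE(p̂) = √[p(1−p)/n] = √[0.2379/2127] = 0.01058.
E = z × SE = 2.58 × 0.01058 = 0.02729, or 2.7 percentage points.

2.7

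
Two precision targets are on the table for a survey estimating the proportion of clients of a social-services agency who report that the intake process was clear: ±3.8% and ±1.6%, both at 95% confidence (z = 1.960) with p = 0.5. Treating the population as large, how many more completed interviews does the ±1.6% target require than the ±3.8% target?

At ±3.8%: n = 1.960² × 0.2500 / 0.038² ≈ 665.10 → 666.
At ±1.6%: n = 1.960² × 0.2500 / 0.016² ≈ 3751.56 → 3752.
Additional respondents: 3752 − 666 = 3086.

3086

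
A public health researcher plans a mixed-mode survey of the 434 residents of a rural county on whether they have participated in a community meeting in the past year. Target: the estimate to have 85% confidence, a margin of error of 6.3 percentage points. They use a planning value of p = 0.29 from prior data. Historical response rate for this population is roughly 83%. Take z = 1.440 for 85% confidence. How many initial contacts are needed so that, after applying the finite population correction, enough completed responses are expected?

Completed interviews needed (unadjusted): n₀ = 1.440² × 0.2059 / 0.063² ≈ 107.57 → 108.
FPC for N = 434: n = 108 / (1 + 107/434) = 108 / 1.2465 ≈ 86.64 → 87.
At an 83% response rate, contacts needed = 87 / 0.83 ≈ 104.82 → 105.

105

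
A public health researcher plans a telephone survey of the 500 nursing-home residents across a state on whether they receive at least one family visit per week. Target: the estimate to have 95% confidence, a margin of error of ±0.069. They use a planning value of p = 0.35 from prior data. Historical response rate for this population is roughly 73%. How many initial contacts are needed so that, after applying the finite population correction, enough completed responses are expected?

185

For 95% confidence, z = 1.960.
Completed interviews needed (unadjusted): n₀ = 1.960² × 0.2275 / 0.069² ≈ 183.57 → 184.
FPC for N = 500: n = 184 / (1 + 183/500) = 184 / 1.3660 ≈ 134.70 → 135.
At a 73% response rate, contacts needed = 135 / 0.73 ≈ 184.93 → 185.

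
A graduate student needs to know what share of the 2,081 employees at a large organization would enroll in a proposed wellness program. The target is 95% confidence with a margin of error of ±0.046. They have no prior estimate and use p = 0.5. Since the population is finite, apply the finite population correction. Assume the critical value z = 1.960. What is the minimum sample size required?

Unadjusted: n₀ = 1.960² × 0.50 × 0.50 / 0.046² ≈ 453.88, so n₀ = 454.
Finite population correction with N = 2,081: n = n₀ / (1 + (n₀−1)/N) = 454 / (1 + 453/2081) = 454 / 1.2177 ≈ 372.84.
Rounding up, n = 373.

373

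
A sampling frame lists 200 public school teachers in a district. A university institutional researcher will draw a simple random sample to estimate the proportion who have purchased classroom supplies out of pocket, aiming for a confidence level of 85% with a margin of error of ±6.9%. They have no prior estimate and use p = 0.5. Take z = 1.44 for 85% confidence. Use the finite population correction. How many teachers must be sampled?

71

Unadjusted: n₀ = 1.44² × 0.50 × 0.50 / 0.069² ≈ 108.88, so n₀ = 109.
Finite population correction with N = 200: n = n₀ / (1 + (n₀−1)/N) = 109 / (1 + 108/200) = 109 / 1.5400 ≈ 70.78.
Rounding up, n = 71.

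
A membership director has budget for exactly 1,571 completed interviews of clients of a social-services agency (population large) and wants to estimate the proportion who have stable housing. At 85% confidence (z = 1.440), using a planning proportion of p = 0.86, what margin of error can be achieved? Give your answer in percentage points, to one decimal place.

1.3

SE(p̂) = √[p(1−p)/n] = √[0.1204/1571] = 0.00875.
E = z × SE = 1.440 × 0.00875 = 0.01261, or 1.3 percentage points.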